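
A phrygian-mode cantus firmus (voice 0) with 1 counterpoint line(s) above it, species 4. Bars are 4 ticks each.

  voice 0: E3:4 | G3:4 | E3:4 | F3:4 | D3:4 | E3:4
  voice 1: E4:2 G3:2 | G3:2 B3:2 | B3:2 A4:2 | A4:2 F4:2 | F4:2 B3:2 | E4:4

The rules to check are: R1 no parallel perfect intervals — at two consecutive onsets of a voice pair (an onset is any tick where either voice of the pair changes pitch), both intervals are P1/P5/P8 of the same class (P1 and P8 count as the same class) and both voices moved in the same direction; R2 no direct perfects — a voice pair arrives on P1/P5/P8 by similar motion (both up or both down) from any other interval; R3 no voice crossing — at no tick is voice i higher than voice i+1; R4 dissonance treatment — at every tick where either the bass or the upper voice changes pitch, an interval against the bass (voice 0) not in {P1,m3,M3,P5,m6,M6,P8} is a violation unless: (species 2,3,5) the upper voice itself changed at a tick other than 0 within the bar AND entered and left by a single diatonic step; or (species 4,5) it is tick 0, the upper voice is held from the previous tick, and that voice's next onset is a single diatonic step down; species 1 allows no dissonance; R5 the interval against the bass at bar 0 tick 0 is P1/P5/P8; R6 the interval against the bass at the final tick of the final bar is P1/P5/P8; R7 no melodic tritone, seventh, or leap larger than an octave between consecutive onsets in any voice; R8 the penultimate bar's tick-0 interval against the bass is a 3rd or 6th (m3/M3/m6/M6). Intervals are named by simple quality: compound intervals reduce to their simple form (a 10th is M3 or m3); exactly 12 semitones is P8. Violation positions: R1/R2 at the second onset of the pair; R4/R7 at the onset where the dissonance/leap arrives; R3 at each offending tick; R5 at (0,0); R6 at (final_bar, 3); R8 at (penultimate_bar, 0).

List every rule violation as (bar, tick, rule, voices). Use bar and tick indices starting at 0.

bar 0: v0=E3 v1=E4 downbeat P8
bar 1: v0=G3 v1=G3 downbeat P1
bar 2: v0=E3 v1=B3 downbeat P5
bar 3: v0=F3 v1=A4 downbeat M3
bar 4: v0=D3 v1=F4 downbeat m3
bar 5: v0=E3 v1=E4 downbeat P8
  -> R4 @ bar 2 tick 2 v(0, 1): E3/A4 P4 untreated
  -> R7 @ bar 2 tick 2 v(1,): B3->A4 leap 10st
  -> R7 @ bar 4 tick 2 v(1,): F4->B3 leap 6st
  -> R2 @ bar 5 tick 0 v(0, 1): D3/B3 M6 -> E3/E4 P8 similar

(2, 2, R4, (0, 1))
(2, 2, R7, (1,))
(4, 2, R7, (1,))
(5, 0, R2, (0, 1))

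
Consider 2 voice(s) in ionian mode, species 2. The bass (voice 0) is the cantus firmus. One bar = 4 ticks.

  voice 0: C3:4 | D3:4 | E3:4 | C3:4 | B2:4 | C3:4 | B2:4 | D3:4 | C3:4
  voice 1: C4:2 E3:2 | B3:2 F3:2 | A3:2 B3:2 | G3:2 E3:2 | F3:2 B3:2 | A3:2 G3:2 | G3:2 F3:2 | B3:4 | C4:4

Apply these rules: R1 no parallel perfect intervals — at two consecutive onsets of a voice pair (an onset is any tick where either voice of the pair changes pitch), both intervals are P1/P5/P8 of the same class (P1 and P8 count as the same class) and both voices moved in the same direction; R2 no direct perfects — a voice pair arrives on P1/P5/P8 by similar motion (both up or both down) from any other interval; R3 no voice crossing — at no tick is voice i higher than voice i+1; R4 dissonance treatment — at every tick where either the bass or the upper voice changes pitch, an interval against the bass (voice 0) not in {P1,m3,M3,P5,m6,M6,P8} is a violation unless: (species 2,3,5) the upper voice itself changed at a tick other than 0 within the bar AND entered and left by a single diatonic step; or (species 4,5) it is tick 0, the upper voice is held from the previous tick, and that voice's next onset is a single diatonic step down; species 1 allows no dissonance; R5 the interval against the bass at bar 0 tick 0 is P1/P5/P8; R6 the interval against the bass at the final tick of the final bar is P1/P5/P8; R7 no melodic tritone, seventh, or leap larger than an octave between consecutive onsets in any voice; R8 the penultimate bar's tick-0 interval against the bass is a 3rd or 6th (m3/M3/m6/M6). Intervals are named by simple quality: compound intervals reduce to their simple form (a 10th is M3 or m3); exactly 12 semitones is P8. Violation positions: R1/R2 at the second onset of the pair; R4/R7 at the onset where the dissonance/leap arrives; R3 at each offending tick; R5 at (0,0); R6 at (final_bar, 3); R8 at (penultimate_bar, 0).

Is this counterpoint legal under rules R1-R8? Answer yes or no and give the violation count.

bar 0: v0=C3 v1=C4 (P8)
bar 1: v0=D3 v1=B3 (M6)
bar 2: v0=E3 v1=A3 (P4)
bar 3: v0=C3 v1=G3 (P5)
bar 4: v0=B2 v1=F3 (TT)
bar 5: v0=C3 v1=A3 (M6)
bar 6: v0=B2 v1=G3 (m6)
bar 7: v0=D3 v1=B3 (M6)
bar 8: v0=C3 v1=C4 (P8)
  R7 @ bar1.2: B3->F3 leap 6st
  R4 @ bar2.0: E3/A3 P4 untreated
  R1 @ bar3.0: E3/B3 P5 -> C3/G3 P5 similar
  R4 @ bar4.0: B2/F3 TT untreated
  R7 @ bar4.2: F3->B3 leap 6st
  R4 @ bar6.2: B2/F3 TT untreated
  R7 @ bar7.0: F3->B3 leap 6st

No (7 violations)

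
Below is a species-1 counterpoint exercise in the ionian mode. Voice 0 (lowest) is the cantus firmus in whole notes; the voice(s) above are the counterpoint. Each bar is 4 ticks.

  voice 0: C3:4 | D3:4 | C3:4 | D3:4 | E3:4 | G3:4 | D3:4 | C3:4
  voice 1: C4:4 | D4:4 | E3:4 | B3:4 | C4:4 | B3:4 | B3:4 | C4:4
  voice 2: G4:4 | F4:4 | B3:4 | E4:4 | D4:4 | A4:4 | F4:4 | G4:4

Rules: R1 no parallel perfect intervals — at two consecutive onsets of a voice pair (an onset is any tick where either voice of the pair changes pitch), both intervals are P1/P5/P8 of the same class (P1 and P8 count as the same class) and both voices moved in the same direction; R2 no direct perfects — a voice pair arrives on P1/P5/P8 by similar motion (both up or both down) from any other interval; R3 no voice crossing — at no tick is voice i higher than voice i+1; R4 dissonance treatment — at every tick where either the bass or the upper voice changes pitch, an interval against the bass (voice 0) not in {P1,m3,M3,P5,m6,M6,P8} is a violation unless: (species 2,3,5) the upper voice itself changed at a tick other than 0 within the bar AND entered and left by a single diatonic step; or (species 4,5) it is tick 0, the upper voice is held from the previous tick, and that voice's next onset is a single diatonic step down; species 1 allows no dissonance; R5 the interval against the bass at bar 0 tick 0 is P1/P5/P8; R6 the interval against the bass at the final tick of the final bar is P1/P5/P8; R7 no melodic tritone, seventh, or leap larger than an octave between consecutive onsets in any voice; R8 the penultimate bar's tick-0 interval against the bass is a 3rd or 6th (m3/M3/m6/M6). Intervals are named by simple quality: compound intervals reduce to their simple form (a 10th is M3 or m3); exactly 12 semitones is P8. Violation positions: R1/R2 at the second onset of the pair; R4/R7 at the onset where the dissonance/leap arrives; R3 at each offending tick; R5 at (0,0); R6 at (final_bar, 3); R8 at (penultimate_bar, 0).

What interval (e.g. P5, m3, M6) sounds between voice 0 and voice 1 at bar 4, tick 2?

m6

voice 0=E3 voice 1=C4 -> m6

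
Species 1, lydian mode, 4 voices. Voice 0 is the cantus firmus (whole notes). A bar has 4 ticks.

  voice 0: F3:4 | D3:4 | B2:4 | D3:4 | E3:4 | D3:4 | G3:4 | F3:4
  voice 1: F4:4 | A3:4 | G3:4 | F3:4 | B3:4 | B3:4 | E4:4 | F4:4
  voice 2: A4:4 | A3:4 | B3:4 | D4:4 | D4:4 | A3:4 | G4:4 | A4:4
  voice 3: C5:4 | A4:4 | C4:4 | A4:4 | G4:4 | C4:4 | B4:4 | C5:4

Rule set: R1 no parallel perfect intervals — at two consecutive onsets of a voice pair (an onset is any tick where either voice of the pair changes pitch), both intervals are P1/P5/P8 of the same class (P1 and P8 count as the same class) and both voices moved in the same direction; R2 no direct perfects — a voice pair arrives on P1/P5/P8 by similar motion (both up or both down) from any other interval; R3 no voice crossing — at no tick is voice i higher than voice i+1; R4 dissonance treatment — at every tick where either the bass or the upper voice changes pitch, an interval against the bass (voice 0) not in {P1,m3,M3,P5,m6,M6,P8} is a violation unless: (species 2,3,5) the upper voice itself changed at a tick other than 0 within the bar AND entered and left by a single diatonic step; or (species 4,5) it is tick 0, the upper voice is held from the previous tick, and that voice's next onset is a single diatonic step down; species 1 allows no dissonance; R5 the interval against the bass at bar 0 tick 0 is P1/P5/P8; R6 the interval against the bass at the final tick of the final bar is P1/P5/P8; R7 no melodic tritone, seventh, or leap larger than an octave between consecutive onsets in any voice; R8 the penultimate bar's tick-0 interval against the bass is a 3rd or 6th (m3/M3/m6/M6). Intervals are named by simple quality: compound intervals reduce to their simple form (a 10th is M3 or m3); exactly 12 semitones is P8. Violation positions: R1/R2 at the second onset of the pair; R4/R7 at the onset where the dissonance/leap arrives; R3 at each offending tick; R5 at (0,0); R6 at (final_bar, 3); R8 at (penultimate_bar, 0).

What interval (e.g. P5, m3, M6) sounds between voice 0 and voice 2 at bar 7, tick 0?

M3

voice 0=F3 voice 2=A4 -> M3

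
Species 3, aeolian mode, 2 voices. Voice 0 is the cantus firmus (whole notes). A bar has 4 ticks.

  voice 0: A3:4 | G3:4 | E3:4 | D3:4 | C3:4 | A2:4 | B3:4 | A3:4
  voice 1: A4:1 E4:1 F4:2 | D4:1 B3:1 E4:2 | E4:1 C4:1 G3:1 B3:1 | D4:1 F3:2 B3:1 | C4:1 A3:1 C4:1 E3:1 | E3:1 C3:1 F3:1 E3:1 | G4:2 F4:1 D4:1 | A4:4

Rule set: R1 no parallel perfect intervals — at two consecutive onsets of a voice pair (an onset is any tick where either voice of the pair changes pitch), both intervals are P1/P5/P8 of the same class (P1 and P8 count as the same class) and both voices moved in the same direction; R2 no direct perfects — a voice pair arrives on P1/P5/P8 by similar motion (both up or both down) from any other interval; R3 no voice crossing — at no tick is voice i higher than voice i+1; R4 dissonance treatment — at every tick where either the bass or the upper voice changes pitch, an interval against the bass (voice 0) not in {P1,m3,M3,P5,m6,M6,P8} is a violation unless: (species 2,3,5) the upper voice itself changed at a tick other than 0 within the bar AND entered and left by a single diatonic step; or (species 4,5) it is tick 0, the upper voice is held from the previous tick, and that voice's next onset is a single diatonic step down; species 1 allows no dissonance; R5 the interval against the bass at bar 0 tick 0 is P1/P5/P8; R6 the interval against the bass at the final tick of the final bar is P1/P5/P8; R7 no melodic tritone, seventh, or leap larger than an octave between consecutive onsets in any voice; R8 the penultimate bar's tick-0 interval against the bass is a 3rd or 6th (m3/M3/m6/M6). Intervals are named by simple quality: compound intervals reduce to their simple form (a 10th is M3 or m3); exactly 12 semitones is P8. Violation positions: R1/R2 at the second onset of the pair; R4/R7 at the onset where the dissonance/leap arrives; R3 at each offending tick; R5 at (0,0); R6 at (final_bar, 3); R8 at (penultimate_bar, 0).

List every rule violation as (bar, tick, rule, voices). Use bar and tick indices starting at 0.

(1, 0, R2, (0, 1))
(3, 3, R7, (1,))
(6, 0, R7, (0,))
(6, 0, R7, (1,))
(6, 2, R4, (0, 1))

bar 0: v0=A3 v1=A4 downbeat P8
bar 1: v0=G3 v1=D4 downbeat P5
bar 2: v0=E3 v1=E4 downbeat P8
bar 3: v0=D3 v1=D4 downbeat P8
bar 4: v0=C3 v1=C4 downbeat P8
bar 5: v0=A2 v1=E3 downbeat P5
bar 6: v0=B3 v1=G4 downbeat m6
bar 7: v0=A3 v1=A4 downbeat P8
  -> R2 @ bar 1 tick 0 v(0, 1): A3/F4 m6 -> G3/D4 P5 similar
  -> R7 @ bar 3 tick 3 v(1,): F3->B3 leap 6st
  -> R7 @ bar 6 tick 0 v(0,): A2->B3 leap 14st
  -> R7 @ bar 6 tick 0 v(1,): E3->G4 leap 15st
  -> R4 @ bar 6 tick 2 v(0, 1): B3/F4 TT untreated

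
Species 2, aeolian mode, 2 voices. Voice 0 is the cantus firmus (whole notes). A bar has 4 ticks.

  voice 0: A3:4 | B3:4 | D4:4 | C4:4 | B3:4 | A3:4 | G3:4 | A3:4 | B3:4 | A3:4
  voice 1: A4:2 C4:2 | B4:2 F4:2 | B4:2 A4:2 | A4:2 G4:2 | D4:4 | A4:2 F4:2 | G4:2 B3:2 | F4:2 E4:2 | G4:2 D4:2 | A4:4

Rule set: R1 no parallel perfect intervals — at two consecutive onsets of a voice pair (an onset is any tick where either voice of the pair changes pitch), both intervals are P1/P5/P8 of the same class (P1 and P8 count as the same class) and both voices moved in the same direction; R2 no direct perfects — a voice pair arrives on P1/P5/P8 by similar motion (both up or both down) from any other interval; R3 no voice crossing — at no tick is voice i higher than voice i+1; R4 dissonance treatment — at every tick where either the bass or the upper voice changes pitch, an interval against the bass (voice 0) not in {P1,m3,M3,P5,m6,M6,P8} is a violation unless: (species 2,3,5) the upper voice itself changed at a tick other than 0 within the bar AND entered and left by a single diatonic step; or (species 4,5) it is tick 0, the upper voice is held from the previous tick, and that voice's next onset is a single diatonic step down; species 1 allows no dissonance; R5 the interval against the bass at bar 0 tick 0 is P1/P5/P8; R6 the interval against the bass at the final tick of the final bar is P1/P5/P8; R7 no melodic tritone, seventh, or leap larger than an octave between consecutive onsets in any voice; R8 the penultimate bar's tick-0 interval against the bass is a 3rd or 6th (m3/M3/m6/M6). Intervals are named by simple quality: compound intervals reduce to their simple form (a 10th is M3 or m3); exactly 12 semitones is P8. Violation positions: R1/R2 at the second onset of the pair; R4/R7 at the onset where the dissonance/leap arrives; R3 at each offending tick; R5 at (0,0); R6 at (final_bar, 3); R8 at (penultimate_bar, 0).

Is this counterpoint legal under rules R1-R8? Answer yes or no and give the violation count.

No (6 violations)

bar 0: v0=A3 v1=A4 (P8)
bar 1: v0=B3 v1=B4 (P8)
bar 2: v0=D4 v1=B4 (M6)
bar 3: v0=C4 v1=A4 (M6)
bar 4: v0=B3 v1=D4 (m3)
bar 5: v0=A3 v1=A4 (P8)
bar 6: v0=G3 v1=G4 (P8)
bar 7: v0=A3 v1=F4 (m6)
bar 8: v0=B3 v1=G4 (m6)
bar 9: v0=A3 v1=A4 (P8)
  R2 @ bar1.0: A3/C4 m3 -> B3/B4 P8 similar
  R7 @ bar1.0: C4->B4 leap 11st
  R4 @ bar1.2: B3/F4 TT untreated
  R7 @ bar1.2: B4->F4 leap 6st
  R7 @ bar2.0: F4->B4 leap 6st
  R7 @ bar7.0: B3->F4 leap 6st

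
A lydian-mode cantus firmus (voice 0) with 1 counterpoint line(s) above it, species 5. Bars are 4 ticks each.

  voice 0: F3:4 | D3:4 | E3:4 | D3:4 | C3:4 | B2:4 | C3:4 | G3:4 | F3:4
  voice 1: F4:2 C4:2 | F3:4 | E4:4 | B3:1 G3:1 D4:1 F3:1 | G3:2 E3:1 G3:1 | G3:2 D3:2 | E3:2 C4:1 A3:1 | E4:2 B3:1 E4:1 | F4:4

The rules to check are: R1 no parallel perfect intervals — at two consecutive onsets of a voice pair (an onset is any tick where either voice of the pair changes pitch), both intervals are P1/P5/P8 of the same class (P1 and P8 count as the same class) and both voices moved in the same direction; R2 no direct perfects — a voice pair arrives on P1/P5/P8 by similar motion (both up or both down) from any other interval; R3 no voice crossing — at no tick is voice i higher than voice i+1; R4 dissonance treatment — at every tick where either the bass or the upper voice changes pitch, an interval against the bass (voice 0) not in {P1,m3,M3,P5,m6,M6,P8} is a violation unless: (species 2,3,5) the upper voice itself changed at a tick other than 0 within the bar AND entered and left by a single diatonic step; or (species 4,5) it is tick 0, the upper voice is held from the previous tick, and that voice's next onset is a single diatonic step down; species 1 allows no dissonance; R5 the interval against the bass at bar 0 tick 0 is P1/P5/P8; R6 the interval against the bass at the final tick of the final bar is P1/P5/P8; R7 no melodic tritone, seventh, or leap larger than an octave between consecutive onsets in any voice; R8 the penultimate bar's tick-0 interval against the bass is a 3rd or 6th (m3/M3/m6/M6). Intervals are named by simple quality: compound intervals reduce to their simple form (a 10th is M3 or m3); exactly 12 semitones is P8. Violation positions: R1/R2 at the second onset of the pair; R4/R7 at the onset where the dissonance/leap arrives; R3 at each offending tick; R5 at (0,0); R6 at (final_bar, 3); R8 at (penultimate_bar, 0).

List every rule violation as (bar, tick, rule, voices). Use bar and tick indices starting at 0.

(2, 0, R2, (0, 1))
(2, 0, R7, (1,))
(3, 1, R4, (0, 1))

bar 0: v0=F3 v1=F4 downbeat P8
bar 1: v0=D3 v1=F3 downbeat m3
bar 2: v0=E3 v1=E4 downbeat P8
bar 3: v0=D3 v1=B3 downbeat M6
bar 4: v0=C3 v1=G3 downbeat P5
bar 5: v0=B2 v1=G3 downbeat m6
bar 6: v0=C3 v1=E3 downbeat M3
bar 7: v0=G3 v1=E4 downbeat M6
bar 8: v0=F3 v1=F4 downbeat P8
  -> R2 @ bar 2 tick 0 v(0, 1): D3/F3 m3 -> E3/E4 P8 similar
  -> R7 @ bar 2 tick 0 v(1,): F3->E4 leap 11st
  -> R4 @ bar 3 tick 1 v(0, 1): D3/G3 P4 untreated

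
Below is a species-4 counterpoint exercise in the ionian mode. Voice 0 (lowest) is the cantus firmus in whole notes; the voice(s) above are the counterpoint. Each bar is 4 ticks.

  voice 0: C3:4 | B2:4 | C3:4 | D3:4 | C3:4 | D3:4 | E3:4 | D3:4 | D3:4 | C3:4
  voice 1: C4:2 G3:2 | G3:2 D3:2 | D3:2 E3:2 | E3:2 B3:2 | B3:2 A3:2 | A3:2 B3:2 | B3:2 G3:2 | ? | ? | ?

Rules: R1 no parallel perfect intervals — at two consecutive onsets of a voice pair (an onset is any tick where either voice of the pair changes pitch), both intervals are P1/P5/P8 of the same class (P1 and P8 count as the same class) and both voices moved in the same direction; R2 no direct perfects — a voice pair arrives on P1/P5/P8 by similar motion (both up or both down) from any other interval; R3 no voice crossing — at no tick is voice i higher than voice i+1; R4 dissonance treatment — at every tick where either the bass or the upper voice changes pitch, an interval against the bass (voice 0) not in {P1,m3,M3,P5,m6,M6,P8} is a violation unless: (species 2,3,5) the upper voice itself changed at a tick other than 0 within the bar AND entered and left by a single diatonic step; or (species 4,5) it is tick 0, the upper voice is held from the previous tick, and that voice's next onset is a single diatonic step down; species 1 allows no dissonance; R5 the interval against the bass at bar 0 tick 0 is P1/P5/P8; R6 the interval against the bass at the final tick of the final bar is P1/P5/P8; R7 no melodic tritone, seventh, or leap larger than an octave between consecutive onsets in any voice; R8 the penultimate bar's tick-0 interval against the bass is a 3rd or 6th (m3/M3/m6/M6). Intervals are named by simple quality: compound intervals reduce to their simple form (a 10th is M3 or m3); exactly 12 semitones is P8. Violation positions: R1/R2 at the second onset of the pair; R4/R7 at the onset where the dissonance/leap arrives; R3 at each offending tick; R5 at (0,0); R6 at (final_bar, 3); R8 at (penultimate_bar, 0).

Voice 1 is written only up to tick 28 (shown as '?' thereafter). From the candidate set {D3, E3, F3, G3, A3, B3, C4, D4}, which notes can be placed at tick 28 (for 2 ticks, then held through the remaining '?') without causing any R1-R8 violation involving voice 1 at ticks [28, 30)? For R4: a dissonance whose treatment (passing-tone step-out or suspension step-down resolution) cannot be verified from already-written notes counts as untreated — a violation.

D3: violates R2
E3: violates R4
F3: legal
G3: violates R4
A3: legal
B3: legal
C4: violates R4
D4: legal

{A3, B3, D4, F3}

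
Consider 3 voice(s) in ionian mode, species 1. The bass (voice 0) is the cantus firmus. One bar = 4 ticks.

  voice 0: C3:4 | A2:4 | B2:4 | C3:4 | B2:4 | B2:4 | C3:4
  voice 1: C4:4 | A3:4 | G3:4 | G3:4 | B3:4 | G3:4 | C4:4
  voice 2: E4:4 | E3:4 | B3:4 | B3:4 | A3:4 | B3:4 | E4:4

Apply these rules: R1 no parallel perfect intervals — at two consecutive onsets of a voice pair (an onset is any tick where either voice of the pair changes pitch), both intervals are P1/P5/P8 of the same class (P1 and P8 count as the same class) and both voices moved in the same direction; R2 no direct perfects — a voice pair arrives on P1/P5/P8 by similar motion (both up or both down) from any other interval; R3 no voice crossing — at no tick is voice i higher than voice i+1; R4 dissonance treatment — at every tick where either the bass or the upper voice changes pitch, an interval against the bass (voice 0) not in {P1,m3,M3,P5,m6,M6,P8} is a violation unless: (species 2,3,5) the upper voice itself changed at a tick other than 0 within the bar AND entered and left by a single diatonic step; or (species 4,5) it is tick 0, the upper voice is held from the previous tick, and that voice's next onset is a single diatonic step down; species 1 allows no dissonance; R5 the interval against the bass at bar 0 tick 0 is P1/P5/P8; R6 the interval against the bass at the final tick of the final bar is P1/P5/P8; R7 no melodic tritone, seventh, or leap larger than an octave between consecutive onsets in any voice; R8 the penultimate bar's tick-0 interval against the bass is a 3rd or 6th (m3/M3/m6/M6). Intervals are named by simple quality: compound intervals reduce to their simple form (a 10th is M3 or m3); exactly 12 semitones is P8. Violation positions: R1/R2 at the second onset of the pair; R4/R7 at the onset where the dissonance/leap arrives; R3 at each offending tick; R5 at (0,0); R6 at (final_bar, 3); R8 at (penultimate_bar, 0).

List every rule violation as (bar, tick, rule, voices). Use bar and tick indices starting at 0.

bar 0: v0=C3 v1=C4 v2=E4 downbeat M3
bar 1: v0=A2 v1=A3 v2=E3 downbeat P5
bar 2: v0=B2 v1=G3 v2=B3 downbeat P8
bar 3: v0=C3 v1=G3 v2=B3 downbeat M7
bar 4: v0=B2 v1=B3 v2=A3 downbeat m7
bar 5: v0=B2 v1=G3 v2=B3 downbeat P8
bar 6: v0=C3 v1=C4 v2=E4 downbeat M3
  -> R5 @ bar 0 tick 0 v(0, 2): opens on M3
  -> R1 @ bar 1 tick 0 v(0, 1): C3/C4 P8 -> A2/A3 P8 similar
  -> R2 @ bar 1 tick 0 v(0, 2): C3/E4 M3 -> A2/E3 P5 similar
  -> R3 @ bar 1 tick 0 v(1, 2): A3 above E3
  -> R3 @ bar 1 tick 1 v(1, 2): A3 above E3
  -> R3 @ bar 1 tick 2 v(1, 2): A3 above E3
  -> R3 @ bar 1 tick 3 v(1, 2): A3 above E3
  -> R2 @ bar 2 tick 0 v(0, 2): A2/E3 P5 -> B2/B3 P8 similar
  -> R4 @ bar 3 tick 0 v(0, 2): C3/B3 M7 untreated
  -> R3 @ bar 4 tick 0 v(1, 2): B3 above A3
  -> R4 @ bar 4 tick 0 v(0, 2): B2/A3 m7 untreated
  -> R3 @ bar 4 tick 1 v(1, 2): B3 above A3
  -> R3 @ bar 4 tick 2 v(1, 2): B3 above A3
  -> R3 @ bar 4 tick 3 v(1, 2): B3 above A3
  -> R8 @ bar 5 tick 0 v(0, 2): penult P8 not 3rd/6th
  -> R2 @ bar 6 tick 0 v(0, 1): B2/G3 m6 -> C3/C4 P8 similar
  -> R6 @ bar 6 tick 3 v(0, 2): closes on M3

(0, 0, R5, (0, 2))
(1, 0, R1, (0, 1))
(1, 0, R2, (0, 2))
(1, 0, R3, (1, 2))
(1, 1, R3, (1, 2))
(1, 2, R3, (1, 2))
(1, 3, R3, (1, 2))
(2, 0, R2, (0, 2))
(3, 0, R4, (0, 2))
(4, 0, R3, (1, 2))
(4, 0, R4, (0, 2))
(4, 1, R3, (1, 2))
(4, 2, R3, (1, 2))
(4, 3, R3, (1, 2))
(5, 0, R8, (0, 2))
(6, 0, R2, (0, 1))
(6, 3, R6, (0, 2))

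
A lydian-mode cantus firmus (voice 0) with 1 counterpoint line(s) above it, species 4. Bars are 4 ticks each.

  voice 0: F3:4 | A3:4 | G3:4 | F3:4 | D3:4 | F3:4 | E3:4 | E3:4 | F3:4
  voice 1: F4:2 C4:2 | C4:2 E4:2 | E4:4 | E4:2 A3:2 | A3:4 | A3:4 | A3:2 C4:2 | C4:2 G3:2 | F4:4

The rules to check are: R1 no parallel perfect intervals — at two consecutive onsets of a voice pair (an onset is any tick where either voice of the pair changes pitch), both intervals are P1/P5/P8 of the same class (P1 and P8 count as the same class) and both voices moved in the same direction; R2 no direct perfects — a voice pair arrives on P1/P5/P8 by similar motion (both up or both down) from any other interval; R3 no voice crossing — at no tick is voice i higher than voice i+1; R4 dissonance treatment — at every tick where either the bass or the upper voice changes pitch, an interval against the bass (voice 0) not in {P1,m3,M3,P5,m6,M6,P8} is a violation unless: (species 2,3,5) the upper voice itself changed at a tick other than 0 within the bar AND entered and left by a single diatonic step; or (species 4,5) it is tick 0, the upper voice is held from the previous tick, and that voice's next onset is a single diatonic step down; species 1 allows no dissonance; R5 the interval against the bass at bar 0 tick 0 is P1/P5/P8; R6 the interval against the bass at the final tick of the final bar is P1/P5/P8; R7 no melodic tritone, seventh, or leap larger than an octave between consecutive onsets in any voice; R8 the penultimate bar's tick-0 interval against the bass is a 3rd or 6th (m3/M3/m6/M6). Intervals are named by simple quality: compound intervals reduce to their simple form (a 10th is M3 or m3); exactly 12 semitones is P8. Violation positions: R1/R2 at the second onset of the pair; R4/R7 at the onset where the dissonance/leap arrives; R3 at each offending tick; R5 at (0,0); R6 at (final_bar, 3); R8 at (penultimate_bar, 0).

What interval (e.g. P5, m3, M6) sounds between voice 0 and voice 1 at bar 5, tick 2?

voice 0=F3 voice 1=A3 -> M3

M3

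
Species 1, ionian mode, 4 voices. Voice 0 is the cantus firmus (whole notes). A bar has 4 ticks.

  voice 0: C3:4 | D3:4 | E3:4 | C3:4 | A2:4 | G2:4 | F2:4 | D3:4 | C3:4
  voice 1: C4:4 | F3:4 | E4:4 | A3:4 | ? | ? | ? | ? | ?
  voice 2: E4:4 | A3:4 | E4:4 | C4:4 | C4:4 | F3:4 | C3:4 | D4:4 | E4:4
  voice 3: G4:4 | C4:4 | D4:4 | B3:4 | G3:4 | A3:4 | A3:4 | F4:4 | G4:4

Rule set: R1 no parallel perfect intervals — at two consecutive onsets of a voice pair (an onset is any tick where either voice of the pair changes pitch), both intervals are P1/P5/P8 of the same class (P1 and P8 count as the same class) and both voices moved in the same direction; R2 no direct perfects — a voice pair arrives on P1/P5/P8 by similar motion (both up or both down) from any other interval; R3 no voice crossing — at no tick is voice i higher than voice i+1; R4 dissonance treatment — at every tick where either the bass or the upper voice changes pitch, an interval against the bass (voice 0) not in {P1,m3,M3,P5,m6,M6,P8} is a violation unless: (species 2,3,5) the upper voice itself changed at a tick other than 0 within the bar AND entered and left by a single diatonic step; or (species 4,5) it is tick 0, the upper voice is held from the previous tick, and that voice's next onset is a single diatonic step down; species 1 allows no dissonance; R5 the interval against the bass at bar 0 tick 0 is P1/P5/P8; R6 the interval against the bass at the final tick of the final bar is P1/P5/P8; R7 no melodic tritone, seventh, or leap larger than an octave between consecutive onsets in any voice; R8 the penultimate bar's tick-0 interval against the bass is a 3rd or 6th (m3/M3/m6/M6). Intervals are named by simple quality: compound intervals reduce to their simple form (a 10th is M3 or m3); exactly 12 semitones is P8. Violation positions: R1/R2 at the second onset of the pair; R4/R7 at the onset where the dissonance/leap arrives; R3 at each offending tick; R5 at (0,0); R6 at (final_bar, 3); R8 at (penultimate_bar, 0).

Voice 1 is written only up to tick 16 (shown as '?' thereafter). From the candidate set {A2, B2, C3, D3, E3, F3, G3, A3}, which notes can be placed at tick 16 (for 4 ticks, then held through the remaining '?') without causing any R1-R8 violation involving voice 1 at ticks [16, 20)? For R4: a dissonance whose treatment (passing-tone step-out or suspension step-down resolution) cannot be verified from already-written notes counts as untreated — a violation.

{A3, F3}

A2: violates R2
B2: violates R4,R7
C3: violates R2
D3: violates R4
E3: violates R2
F3: legal
G3: violates R2,R4
A3: legal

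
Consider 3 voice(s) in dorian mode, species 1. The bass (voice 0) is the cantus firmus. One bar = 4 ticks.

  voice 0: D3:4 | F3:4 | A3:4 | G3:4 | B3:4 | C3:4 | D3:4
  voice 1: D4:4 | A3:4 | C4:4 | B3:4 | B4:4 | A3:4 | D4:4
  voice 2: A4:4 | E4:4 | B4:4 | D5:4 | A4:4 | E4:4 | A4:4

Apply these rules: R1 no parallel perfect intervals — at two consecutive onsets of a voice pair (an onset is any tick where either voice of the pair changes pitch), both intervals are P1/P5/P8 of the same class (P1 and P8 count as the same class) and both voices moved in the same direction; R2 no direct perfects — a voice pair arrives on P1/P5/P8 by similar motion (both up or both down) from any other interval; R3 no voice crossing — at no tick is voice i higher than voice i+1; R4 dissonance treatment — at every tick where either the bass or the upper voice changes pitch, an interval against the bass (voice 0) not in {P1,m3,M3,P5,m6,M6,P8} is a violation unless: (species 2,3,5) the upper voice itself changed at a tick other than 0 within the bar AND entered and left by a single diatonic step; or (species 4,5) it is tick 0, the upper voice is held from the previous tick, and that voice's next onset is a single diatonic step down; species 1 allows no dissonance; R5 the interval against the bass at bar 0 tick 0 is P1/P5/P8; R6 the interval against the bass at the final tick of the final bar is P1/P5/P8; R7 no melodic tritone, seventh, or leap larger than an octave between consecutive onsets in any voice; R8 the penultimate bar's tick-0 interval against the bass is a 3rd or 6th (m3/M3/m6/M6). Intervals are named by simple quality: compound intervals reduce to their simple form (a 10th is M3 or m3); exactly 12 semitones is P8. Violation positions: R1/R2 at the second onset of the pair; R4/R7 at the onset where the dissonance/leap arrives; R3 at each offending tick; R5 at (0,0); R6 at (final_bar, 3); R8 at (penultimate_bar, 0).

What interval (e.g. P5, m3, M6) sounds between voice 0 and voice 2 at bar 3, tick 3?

voice 0=G3 voice 2=D5 -> P5

P5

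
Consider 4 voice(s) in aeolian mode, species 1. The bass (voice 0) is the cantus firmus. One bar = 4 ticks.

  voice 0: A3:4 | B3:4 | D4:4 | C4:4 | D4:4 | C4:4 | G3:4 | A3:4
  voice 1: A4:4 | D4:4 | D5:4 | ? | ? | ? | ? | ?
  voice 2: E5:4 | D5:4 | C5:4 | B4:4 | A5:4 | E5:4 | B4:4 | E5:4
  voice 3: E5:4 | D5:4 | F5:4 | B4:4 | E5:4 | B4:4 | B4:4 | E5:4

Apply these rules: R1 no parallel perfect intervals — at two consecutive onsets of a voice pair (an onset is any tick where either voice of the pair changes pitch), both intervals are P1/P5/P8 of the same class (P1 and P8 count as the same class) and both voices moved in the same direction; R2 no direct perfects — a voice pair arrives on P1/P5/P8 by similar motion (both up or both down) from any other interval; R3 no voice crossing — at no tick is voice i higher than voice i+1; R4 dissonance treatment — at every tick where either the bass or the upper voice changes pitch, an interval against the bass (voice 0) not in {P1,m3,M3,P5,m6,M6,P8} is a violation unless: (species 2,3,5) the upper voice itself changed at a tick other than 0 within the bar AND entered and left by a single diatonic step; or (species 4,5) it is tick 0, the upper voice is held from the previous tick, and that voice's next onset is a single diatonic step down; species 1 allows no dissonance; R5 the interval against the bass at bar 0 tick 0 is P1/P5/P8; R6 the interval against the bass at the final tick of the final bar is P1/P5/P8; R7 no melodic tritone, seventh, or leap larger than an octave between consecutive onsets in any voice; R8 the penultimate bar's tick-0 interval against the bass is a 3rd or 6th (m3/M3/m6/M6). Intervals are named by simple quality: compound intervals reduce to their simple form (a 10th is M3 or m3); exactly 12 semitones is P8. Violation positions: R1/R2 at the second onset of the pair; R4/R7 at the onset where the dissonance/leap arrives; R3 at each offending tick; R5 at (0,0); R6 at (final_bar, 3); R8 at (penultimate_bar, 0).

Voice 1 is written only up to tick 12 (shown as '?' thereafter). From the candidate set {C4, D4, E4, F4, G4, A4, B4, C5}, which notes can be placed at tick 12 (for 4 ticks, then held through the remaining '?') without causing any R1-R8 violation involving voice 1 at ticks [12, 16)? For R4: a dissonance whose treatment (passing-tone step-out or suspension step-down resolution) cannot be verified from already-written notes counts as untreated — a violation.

{A4}

C4: violates R1,R7
D4: violates R4
E4: violates R2,R7
F4: violates R4
G4: violates R2
A4: legal
B4: violates R2,R4
C5: violates R1,R3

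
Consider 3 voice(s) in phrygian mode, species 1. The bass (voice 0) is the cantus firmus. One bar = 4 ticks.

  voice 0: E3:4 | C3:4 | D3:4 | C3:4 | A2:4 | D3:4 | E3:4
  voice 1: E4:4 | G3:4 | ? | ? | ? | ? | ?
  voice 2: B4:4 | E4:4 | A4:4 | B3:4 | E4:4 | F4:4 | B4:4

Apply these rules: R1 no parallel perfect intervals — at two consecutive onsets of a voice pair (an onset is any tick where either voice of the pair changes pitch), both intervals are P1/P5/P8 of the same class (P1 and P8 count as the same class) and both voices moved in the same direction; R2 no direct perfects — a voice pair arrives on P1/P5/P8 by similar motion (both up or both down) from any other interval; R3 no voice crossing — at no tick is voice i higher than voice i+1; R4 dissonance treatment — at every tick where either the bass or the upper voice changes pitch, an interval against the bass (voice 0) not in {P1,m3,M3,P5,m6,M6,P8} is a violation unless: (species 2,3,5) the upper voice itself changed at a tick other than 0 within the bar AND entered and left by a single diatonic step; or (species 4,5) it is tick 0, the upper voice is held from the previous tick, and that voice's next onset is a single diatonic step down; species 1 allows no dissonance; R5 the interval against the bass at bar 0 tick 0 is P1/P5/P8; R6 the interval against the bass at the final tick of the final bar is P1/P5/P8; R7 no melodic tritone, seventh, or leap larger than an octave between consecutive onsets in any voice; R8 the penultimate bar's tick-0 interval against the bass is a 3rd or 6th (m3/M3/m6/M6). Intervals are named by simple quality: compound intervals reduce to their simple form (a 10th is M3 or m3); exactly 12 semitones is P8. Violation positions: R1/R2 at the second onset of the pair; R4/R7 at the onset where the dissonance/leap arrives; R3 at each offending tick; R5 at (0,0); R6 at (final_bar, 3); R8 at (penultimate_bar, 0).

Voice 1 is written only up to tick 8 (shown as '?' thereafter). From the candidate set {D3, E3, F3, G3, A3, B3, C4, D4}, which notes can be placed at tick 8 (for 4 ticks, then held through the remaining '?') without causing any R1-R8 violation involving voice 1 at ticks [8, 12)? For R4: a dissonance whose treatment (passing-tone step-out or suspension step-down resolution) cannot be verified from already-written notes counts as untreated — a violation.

{B3, D3, F3}

D3: legal
E3: violates R4
F3: legal
G3: violates R4
A3: violates R1,R2
B3: legal
C4: violates R4
D4: violates R2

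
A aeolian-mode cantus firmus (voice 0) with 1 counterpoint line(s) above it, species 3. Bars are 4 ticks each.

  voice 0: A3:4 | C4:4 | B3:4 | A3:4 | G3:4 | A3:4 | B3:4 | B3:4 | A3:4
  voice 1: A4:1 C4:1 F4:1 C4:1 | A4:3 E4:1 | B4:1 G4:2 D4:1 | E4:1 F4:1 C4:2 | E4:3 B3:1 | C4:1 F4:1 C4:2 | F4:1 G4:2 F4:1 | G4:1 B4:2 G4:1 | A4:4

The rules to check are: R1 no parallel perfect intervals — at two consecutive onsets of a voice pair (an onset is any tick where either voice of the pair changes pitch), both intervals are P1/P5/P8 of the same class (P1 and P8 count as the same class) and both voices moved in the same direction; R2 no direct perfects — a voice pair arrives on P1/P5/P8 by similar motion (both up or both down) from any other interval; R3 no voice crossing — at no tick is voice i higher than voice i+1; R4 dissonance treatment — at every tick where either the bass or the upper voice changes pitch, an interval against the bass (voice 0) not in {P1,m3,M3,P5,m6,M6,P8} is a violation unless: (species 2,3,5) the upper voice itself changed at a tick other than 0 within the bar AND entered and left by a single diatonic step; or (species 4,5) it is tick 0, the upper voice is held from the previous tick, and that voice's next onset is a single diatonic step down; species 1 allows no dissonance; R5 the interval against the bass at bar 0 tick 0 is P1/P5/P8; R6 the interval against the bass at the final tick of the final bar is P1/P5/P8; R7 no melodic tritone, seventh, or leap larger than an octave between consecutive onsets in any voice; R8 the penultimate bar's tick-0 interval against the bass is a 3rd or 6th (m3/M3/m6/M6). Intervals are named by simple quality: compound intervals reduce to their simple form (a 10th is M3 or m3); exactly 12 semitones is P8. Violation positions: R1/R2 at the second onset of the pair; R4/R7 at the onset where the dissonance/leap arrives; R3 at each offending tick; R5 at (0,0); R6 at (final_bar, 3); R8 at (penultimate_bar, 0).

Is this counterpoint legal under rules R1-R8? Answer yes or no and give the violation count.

No (1 violations)

bar 0: v0=A3 v1=A4 (P8)
bar 1: v0=C4 v1=A4 (M6)
bar 2: v0=B3 v1=B4 (P8)
bar 3: v0=A3 v1=E4 (P5)
bar 4: v0=G3 v1=E4 (M6)
bar 5: v0=A3 v1=C4 (m3)
bar 6: v0=B3 v1=F4 (TT)
bar 7: v0=B3 v1=G4 (m6)
bar 8: v0=A3 v1=A4 (P8)
  R4 @ bar6.0: B3/F4 TT untreated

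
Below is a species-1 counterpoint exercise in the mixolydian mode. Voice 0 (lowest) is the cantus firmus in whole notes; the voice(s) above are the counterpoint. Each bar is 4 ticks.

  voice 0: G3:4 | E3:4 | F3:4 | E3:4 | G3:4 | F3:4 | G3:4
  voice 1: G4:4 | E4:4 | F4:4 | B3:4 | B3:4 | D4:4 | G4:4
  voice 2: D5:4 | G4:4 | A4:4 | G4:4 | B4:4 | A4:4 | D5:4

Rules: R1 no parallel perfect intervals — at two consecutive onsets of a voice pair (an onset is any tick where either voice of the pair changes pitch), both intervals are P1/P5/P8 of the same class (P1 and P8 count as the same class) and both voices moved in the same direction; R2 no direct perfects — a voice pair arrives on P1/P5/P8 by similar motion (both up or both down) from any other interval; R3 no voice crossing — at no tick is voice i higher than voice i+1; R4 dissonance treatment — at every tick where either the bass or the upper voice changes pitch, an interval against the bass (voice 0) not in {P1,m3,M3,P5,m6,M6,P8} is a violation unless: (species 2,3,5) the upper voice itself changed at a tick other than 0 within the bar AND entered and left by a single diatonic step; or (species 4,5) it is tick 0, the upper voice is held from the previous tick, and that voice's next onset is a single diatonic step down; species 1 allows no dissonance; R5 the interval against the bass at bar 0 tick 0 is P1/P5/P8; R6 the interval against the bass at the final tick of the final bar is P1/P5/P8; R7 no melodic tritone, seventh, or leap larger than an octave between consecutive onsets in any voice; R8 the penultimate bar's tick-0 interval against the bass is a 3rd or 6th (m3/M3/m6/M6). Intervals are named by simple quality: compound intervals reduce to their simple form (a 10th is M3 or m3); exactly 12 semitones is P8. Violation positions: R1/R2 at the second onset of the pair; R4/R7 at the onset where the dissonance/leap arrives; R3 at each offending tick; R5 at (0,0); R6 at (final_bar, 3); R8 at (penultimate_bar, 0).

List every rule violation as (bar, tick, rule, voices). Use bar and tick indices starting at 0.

bar 0: v0=G3 v1=G4 v2=D5 downbeat P5
bar 1: v0=E3 v1=E4 v2=G4 downbeat m3
bar 2: v0=F3 v1=F4 v2=A4 downbeat M3
bar 3: v0=E3 v1=B3 v2=G4 downbeat m3
bar 4: v0=G3 v1=B3 v2=B4 downbeat M3
bar 5: v0=F3 v1=D4 v2=A4 downbeat M3
bar 6: v0=G3 v1=G4 v2=D5 downbeat P5
  -> R1 @ bar 1 tick 0 v(0, 1): G3/G4 P8 -> E3/E4 P8 similar
  -> R1 @ bar 2 tick 0 v(0, 1): E3/E4 P8 -> F3/F4 P8 similar
  -> R2 @ bar 3 tick 0 v(0, 1): F3/F4 P8 -> E3/B3 P5 similar
  -> R7 @ bar 3 tick 0 v(1,): F4->B3 leap 6st
  -> R1 @ bar 6 tick 0 v(1, 2): D4/A4 P5 -> G4/D5 P5 similar
  -> R2 @ bar 6 tick 0 v(0, 1): F3/D4 M6 -> G3/G4 P8 similar
  -> R2 @ bar 6 tick 0 v(0, 2): F3/A4 M3 -> G3/D5 P5 similar

(1, 0, R1, (0, 1))
(2, 0, R1, (0, 1))
(3, 0, R2, (0, 1))
(3, 0, R7, (1,))
(6, 0, R1, (1, 2))
(6, 0, R2, (0, 1))
(6, 0, R2, (0, 2))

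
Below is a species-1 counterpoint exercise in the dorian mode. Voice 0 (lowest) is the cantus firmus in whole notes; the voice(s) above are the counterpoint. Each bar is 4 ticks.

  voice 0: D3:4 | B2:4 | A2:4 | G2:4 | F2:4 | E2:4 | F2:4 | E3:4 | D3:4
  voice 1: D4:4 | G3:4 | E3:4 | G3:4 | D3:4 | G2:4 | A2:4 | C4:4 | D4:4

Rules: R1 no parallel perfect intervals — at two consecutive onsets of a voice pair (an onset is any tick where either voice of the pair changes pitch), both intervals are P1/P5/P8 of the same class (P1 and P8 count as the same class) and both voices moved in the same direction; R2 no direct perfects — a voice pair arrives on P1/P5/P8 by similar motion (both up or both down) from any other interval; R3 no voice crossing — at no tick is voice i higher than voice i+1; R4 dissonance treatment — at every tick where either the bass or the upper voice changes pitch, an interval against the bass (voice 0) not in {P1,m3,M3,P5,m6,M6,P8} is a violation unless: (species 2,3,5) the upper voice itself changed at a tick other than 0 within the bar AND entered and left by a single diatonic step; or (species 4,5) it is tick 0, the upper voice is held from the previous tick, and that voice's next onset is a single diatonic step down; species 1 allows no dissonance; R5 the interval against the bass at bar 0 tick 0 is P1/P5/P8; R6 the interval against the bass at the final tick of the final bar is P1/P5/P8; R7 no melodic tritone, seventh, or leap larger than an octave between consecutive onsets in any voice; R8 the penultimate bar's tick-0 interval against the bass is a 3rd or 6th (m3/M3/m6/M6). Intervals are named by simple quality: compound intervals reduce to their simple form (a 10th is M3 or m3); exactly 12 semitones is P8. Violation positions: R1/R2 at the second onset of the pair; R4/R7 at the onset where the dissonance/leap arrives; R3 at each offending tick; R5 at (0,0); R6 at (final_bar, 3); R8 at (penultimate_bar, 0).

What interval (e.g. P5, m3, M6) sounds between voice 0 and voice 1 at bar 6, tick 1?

M3

voice 0=F2 voice 1=A2 -> M3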